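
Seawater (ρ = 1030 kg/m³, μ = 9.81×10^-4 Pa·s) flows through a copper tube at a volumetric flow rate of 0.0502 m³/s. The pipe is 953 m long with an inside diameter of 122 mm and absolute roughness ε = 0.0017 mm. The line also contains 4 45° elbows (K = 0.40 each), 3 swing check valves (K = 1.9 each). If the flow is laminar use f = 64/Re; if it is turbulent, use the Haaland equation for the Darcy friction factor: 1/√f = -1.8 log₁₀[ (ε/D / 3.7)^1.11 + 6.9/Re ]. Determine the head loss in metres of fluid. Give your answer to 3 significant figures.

Cross-sectional area A = πD²/4 = π(0.122)²/4 = 0.01169 m²; mean velocity V = Q/A = 0.0502/0.01169 = 4.294 m/s.
Reynolds number Re = ρVD/μ = 1030 · 4.294 · 0.122 / 0.000981 = 5.501e+05.
Re > 4000 → turbulent. Relative roughness ε/D = 1.7e-06/0.122 = 1.39e-05. Haaland: 1/√f = -1.8 log₁₀[(1.39e-05/3.7)^1.11 + 6.9/5.501e+05] = -1.8 log₁₀[9.53e-07 + 1.25e-05] = 8.766, so f = 0.01301.
Total minor-loss coefficient ΣK = 4·0.4 + 3·1.9 = 7.3.
ΔP = [f·L/D + ΣK]·(ρV²/2) = [0.01301·953/0.122 + 7.3]·(1030·4.294²/2) = [101.7 + 7.3]·9497 = 1.035e+06 Pa.
Head loss h_f = ΔP/(ρg) = 1.035e+06/(1030·9.81) = 102 m.

h_f ≈ 102 m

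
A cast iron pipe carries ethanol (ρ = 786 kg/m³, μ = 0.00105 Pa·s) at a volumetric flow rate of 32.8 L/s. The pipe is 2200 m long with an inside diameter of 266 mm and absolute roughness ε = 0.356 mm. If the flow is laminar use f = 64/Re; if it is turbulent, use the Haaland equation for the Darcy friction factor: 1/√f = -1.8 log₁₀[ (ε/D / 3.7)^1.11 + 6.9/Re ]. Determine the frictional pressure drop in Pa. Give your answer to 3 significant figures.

ΔP ≈ 25800 Pa

Q = 32.8 L/s = 32.8/1000 = 0.0328 m³/s.
Cross-sectional area A = πD²/4 = π(0.266)²/4 = 0.05557 m²; mean velocity V = Q/A = 0.0328/0.05557 = 0.5902 m/s.
Reynolds number Re = ρVD/μ = 786 · 0.5902 · 0.266 / 0.00105 = 1.175e+05.
Re > 4000 → turbulent. Relative roughness ε/D = 0.000356/0.266 = 0.00134. Haaland: 1/√f = -1.8 log₁₀[(0.00134/3.7)^1.11 + 6.9/1.175e+05] = -1.8 log₁₀[0.000151 + 5.87e-05] = 6.62, so f = 0.02282.
Darcy-Weisbach: ΔP = f(L/D)(ρV²/2) = 0.02282·(2200/0.266)·(786·0.5902²/2) = 0.02282·8271·136.9 = 2.584e+04 Pa.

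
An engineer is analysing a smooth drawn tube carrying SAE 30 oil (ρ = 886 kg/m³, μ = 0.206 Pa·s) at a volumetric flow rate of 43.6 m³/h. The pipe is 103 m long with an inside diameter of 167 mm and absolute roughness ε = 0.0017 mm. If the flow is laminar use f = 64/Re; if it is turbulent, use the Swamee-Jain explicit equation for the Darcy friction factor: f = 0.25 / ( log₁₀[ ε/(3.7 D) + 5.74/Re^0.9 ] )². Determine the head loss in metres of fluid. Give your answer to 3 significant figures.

h_f ≈ 1.55 m

Q = 43.6 m³/h = 43.6/3600 = 0.01211 m³/s.
Cross-sectional area A = πD²/4 = π(0.167)²/4 = 0.0219 m²; mean velocity V = Q/A = 0.01211/0.0219 = 0.5529 m/s.
Reynolds number Re = ρVD/μ = 886 · 0.5529 · 0.167 / 0.206 = 397.1.
Re < 2300 → laminar flow, so f = 64/Re = 64/397.1 = 0.1612 (the turbulent correlation is not needed).
Darcy-Weisbach: ΔP = f(L/D)(ρV²/2) = 0.1612·(103/0.167)·(886·0.5529²/2) = 0.1612·616.8·135.4 = 1.346e+04 Pa.
Head loss h_f = ΔP/(ρg) = 1.346e+04/(886·9.81) = 1.55 m.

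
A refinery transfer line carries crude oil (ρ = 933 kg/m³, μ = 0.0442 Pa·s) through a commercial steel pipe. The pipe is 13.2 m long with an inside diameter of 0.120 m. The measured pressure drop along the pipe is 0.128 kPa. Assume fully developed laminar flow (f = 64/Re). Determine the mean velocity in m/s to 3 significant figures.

V ≈ 0.0987 m/s

For laminar flow, f = 64/Re with Re = ρVD/μ, so Darcy-Weisbach reduces to ΔP = 32μLV/D². Solving for V: V = ΔP·D²/(32μL) = 128·(0.12)²/(32·0.0442·13.2) = 0.09872 m/s.
Check: Re = ρVD/μ = 933·0.09872·0.12/0.0442 = 250.1 < 2300, so the laminar assumption holds.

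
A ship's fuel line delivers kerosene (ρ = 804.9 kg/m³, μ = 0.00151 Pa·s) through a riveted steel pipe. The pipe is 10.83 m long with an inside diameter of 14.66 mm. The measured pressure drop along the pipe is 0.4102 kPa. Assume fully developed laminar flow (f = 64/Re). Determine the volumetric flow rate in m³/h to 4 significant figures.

For laminar flow, f = 64/Re with Re = ρVD/μ, so Darcy-Weisbach reduces to ΔP = 32μLV/D². Solving for V: V = ΔP·D²/(32μL) = 410.2·(0.01466)²/(32·0.00151·10.83) = 0.1685 m/s.
Check: Re = ρVD/μ = 804.9·0.1685·0.01466/0.00151 = 1316 < 2300, so the laminar assumption holds.
Q = V·A = 0.1685·(π/4·0.01466²) = 2.844e-05 m³/s = 0.1024 m³/h.

Q ≈ 0.1024 m³/h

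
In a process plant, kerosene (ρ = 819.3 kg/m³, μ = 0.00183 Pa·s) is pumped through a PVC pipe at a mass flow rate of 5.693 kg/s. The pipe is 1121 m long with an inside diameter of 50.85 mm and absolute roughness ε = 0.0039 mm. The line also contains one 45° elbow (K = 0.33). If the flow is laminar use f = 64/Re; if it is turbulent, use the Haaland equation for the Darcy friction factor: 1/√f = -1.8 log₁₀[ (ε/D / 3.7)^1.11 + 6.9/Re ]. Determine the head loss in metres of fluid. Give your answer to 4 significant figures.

A = πD²/4 = π(0.05085)²/4 = 0.002031 m²; mean velocity V = ṁ/(ρA) = 5.693/(819.3 · 0.002031) = 3.422 m/s.
Reynolds number Re = ρVD/μ = 819.3 · 3.422 · 0.05085 / 0.00183 = 7.789e+04.
Re > 4000 → turbulent. Relative roughness ε/D = 3.9e-06/0.05085 = 7.67e-05. Haaland: 1/√f = -1.8 log₁₀[(7.67e-05/3.7)^1.11 + 6.9/7.789e+04] = -1.8 log₁₀[6.33e-06 + 8.86e-05] = 7.241, so f = 0.01907.
Total minor-loss coefficient ΣK = 1·0.33 = 0.33.
ΔP = [f·L/D + ΣK]·(ρV²/2) = [0.01907·1121/0.05085 + 0.33]·(819.3·3.422²/2) = [420.5 + 0.33]·4796 = 2.018e+06 Pa.
Head loss h_f = ΔP/(ρg) = 2.018e+06/(819.3·9.81) = 251.1 m.

h_f ≈ 251.1 m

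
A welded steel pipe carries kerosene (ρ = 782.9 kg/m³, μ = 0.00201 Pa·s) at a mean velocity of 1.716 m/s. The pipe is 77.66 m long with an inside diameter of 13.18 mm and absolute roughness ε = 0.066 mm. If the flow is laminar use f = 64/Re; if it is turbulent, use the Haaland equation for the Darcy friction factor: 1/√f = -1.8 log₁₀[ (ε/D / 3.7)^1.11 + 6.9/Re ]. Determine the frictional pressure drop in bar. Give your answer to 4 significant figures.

Reynolds number Re = ρVD/μ = 782.9 · 1.716 · 0.01318 / 0.00201 = 8809.
Re > 4000 → turbulent. Relative roughness ε/D = 6.6e-05/0.01318 = 0.00501. Haaland: 1/√f = -1.8 log₁₀[(0.00501/3.7)^1.11 + 6.9/8809] = -1.8 log₁₀[0.000654 + 0.000783] = 5.116, so f = 0.0382.
Darcy-Weisbach: ΔP = f(L/D)(ρV²/2) = 0.0382·(77.66/0.01318)·(782.9·1.716²/2) = 0.0382·5892·1153 = 2.595e+05 Pa.
ΔP = 2.595e+05 Pa = 2.595 bar.

ΔP ≈ 2.595 bar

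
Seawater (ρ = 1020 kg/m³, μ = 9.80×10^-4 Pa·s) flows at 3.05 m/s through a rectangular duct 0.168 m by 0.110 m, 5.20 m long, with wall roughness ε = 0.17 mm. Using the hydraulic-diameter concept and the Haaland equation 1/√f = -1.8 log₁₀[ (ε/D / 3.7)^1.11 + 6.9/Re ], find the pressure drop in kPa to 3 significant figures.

ΔP ≈ 3.98 kPa

Hydraulic diameter D_h = 4A/P = 4·(0.168·0.11)/(2·(0.168+0.11)) = 0.07392/0.556 = 0.1329 m.
Re = ρVD_h/μ = 1020·3.05·0.1329/0.00098 = 4.22e+05.
ε/D_h = 0.00017/0.1329 = 0.00128; Haaland gives 1/√f = -1.8 log₁₀[0.000144+1.63e-05] = 6.832, so f = 0.02143.
ΔP = f(L/D_h)(ρV²/2) = 0.02143·5.2/0.1329·4744 = 3976 Pa.
ΔP = 3.98 kPa.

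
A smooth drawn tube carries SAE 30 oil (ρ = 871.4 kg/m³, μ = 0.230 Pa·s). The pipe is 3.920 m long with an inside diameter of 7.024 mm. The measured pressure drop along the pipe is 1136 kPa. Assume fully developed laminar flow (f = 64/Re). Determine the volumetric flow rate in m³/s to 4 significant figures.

Q ≈ 7.527×10^-5 m³/s

For laminar flow, f = 64/Re with Re = ρVD/μ, so Darcy-Weisbach reduces to ΔP = 32μLV/D². Solving for V: V = ΔP·D²/(32μL) = 1.136e+06·(0.007024)²/(32·0.23·3.92) = 1.943 m/s.
Check: Re = ρVD/μ = 871.4·1.943·0.007024/0.23 = 51.7 < 2300, so the laminar assumption holds.
Q = V·A = 1.943·(π/4·0.007024²) = 7.527e-05 m³/s = 7.527×10^-5 m³/s.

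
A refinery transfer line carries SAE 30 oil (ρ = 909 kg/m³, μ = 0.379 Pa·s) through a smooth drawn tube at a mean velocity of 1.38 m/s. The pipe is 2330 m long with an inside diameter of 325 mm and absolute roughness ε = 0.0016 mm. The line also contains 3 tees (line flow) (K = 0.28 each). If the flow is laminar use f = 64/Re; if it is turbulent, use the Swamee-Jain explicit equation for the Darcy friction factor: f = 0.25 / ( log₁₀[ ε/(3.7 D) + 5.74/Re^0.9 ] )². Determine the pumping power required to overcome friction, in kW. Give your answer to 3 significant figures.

P ≈ 42.3 kW

Reynolds number Re = ρVD/μ = 909 · 1.38 · 0.325 / 0.379 = 1076.
Re < 2300 → laminar flow, so f = 64/Re = 64/1076 = 0.0595 (the turbulent correlation is not needed).
Total minor-loss coefficient ΣK = 3·0.28 = 0.84.
ΔP = [f·L/D + ΣK]·(ρV²/2) = [0.0595·2330/0.325 + 0.84]·(909·1.38²/2) = [426.5 + 0.84]·865.5 = 3.699e+05 Pa.
Q = V·A = 1.38·0.08296 = 0.1145 m³/s.
Pumping power P = QΔP = 0.1145·3.699e+05 = 42350 W = 42.3 kW.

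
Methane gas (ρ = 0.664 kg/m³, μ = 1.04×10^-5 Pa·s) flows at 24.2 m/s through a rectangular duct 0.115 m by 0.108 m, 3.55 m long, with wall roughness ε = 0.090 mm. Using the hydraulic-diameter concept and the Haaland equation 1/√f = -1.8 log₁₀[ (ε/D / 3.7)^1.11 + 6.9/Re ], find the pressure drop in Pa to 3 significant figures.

ΔP ≈ 126 Pa

Hydraulic diameter D_h = 4A/P = 4·(0.115·0.108)/(2·(0.115+0.108)) = 0.04968/0.446 = 0.1114 m.
Re = ρVD_h/μ = 0.664·24.2·0.1114/1.04e-05 = 1.721e+05.
ε/D_h = 9e-05/0.1114 = 0.000808; Haaland gives 1/√f = -1.8 log₁₀[8.64e-05+4.01e-05] = 7.016, so f = 0.02031.
ΔP = f(L/D_h)(ρV²/2) = 0.02031·3.55/0.1114·194.4 = 125.9 Pa.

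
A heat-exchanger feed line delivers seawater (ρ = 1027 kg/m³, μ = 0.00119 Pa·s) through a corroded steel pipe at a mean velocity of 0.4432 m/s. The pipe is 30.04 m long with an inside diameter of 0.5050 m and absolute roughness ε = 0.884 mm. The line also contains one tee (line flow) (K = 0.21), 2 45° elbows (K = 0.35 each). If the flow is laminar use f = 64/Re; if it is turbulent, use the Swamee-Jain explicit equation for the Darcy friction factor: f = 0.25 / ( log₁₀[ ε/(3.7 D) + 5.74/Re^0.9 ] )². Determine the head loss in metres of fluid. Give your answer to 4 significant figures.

Reynolds number Re = ρVD/μ = 1027 · 0.4432 · 0.505 / 0.00119 = 1.932e+05.
Re > 4000 → turbulent. Relative roughness ε/D = 0.000884/0.505 = 0.00175. Swamee-Jain: f = 0.25/(log₁₀[0.00175/3.7 + 5.74/1.932e+05^0.9])² = 0.25/(log₁₀[0.000473 + 0.0001])² = 0.25/(-3.241)² = 0.02379.
Total minor-loss coefficient ΣK = 1·0.21 + 2·0.35 = 0.91.
ΔP = [f·L/D + ΣK]·(ρV²/2) = [0.02379·30.04/0.505 + 0.91]·(1027·0.4432²/2) = [1.415 + 0.91]·100.9 = 234.5 Pa.
Head loss h_f = ΔP/(ρg) = 234.5/(1027·9.81) = 0.02328 m.

h_f ≈ 0.02328 m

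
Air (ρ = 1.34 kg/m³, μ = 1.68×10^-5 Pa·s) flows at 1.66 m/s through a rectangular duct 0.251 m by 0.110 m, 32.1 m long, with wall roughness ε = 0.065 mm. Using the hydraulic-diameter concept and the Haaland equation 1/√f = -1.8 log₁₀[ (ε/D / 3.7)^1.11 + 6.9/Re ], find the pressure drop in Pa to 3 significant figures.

ΔP ≈ 10.2 Pa

Hydraulic diameter D_h = 4A/P = 4·(0.251·0.11)/(2·(0.251+0.11)) = 0.1104/0.722 = 0.153 m.
Re = ρVD_h/μ = 1.34·1.66·0.153/1.68e-05 = 2.025e+04.
ε/D_h = 6.5e-05/0.153 = 0.000425; Haaland gives 1/√f = -1.8 log₁₀[4.23e-05+0.000341] = 6.15, so f = 0.02644.
ΔP = f(L/D_h)(ρV²/2) = 0.02644·32.1/0.153·1.846 = 10.24 Pa.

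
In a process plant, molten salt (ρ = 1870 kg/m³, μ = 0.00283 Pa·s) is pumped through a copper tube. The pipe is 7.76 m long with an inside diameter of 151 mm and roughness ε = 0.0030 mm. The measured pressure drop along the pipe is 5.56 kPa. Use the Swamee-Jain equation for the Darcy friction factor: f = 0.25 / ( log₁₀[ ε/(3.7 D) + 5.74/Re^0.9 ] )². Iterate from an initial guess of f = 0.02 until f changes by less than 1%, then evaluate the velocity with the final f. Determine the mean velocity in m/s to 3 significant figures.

Rearranging Darcy-Weisbach: V = √(2·ΔP·D/(f·L·ρ)). With ε/D = 3e-06/0.151 = 1.99e-05, iterate starting from f = 0.02:
  f = 0.02 → V = √(2·5560·0.151/(0.02·7.76·1870)) = 2.405 m/s; Re = ρVD/μ = 2.4e+05; f → 0.0152
  f = 0.0152 → V = 2.759 m/s; Re = 2.753e+05; f → 0.01483
  f = 0.01483 → V = 2.794 m/s; Re = 2.787e+05; f → 0.0148
Converged (Δf/f < 1%). With the final f = 0.0148: V = √(2·5560·0.151/(0.0148·7.76·1870)) = 2.797 m/s.

V ≈ 2.80 m/s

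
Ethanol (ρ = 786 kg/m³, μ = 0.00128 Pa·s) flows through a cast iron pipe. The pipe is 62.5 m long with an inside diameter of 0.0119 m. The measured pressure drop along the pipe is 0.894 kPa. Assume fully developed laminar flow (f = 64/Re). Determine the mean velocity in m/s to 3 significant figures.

For laminar flow, f = 64/Re with Re = ρVD/μ, so Darcy-Weisbach reduces to ΔP = 32μLV/D². Solving for V: V = ΔP·D²/(32μL) = 894·(0.0119)²/(32·0.00128·62.5) = 0.04945 m/s.
Check: Re = ρVD/μ = 786·0.04945·0.0119/0.00128 = 361.4 < 2300, so the laminar assumption holds.

V ≈ 0.0495 m/s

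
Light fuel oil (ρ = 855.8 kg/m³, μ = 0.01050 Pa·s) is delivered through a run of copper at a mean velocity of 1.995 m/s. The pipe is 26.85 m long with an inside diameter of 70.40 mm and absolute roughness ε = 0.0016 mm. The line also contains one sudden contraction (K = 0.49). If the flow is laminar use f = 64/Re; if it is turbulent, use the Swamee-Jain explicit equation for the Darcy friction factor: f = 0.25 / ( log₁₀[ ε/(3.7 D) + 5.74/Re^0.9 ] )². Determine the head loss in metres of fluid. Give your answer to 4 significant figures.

Reynolds number Re = ρVD/μ = 855.8 · 1.995 · 0.0704 / 0.0105 = 1.145e+04.
Re > 4000 → turbulent. Relative roughness ε/D = 1.6e-06/0.0704 = 2.27e-05. Swamee-Jain: f = 0.25/(log₁₀[2.27e-05/3.7 + 5.74/1.145e+04^0.9])² = 0.25/(log₁₀[6.14e-06 + 0.00128])² = 0.25/(-2.892)² = 0.02989.
Total minor-loss coefficient ΣK = 1·0.49 = 0.49.
ΔP = [f·L/D + ΣK]·(ρV²/2) = [0.02989·26.85/0.0704 + 0.49]·(855.8·1.995²/2) = [11.4 + 0.49]·1703 = 2.025e+04 Pa.
Head loss h_f = ΔP/(ρg) = 2.025e+04/(855.8·9.81) = 2.412 m.

h_f ≈ 2.412 m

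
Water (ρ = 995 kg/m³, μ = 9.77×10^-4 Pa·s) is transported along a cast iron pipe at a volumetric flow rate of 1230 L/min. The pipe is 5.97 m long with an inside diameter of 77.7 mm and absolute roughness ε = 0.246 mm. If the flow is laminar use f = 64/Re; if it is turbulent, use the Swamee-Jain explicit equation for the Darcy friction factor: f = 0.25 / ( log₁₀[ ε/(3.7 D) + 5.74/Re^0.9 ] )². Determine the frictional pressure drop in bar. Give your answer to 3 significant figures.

ΔP ≈ 0.194 bar

Q = 1230 L/min = 1230/60000 = 0.0205 m³/s.
Cross-sectional area A = πD²/4 = π(0.0777)²/4 = 0.004742 m²; mean velocity V = Q/A = 0.0205/0.004742 = 4.323 m/s.
Reynolds number Re = ρVD/μ = 995 · 4.323 · 0.0777 / 0.000977 = 3.421e+05.
Re > 4000 → turbulent. Relative roughness ε/D = 0.000246/0.0777 = 0.00317. Swamee-Jain: f = 0.25/(log₁₀[0.00317/3.7 + 5.74/3.421e+05^0.9])² = 0.25/(log₁₀[0.000856 + 6e-05])² = 0.25/(-3.038)² = 0.02708.
Darcy-Weisbach: ΔP = f(L/D)(ρV²/2) = 0.02708·(5.97/0.0777)·(995·4.323²/2) = 0.02708·76.83·9299 = 1.935e+04 Pa.
ΔP = 1.935e+04 Pa = 0.194 bar.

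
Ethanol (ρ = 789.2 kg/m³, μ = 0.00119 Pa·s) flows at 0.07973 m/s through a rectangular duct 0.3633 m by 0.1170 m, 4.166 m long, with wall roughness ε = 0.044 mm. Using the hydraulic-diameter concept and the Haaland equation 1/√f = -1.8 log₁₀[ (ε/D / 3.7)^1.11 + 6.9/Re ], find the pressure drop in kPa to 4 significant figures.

ΔP ≈ 0.001873 kPa

Hydraulic diameter D_h = 4A/P = 4·(0.3633·0.117)/(2·(0.3633+0.117)) = 0.17/0.9606 = 0.177 m.
Re = ρVD_h/μ = 789.2·0.07973·0.177/0.00119 = 9359.
ε/D_h = 4.4e-05/0.177 = 0.000249; Haaland gives 1/√f = -1.8 log₁₀[2.33e-05+0.000737] = 5.614, so f = 0.03173.
ΔP = f(L/D_h)(ρV²/2) = 0.03173·4.166/0.177·2.508 = 1.873 Pa.
ΔP = 0.001873 kPa.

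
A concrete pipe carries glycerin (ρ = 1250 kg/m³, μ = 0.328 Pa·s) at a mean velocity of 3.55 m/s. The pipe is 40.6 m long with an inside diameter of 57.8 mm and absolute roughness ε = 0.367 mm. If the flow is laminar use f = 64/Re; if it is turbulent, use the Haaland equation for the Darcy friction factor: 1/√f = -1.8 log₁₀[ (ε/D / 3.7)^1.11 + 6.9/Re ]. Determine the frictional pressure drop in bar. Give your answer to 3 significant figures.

ΔP ≈ 4.53 bar

Reynolds number Re = ρVD/μ = 1250 · 3.55 · 0.0578 / 0.328 = 782.
Re < 2300 → laminar flow, so f = 64/Re = 64/782 = 0.08184 (the turbulent correlation is not needed).
Darcy-Weisbach: ΔP = f(L/D)(ρV²/2) = 0.08184·(40.6/0.0578)·(1250·3.55²/2) = 0.08184·702.4·7877 = 4.528e+05 Pa.
ΔP = 4.528e+05 Pa = 4.53 bar.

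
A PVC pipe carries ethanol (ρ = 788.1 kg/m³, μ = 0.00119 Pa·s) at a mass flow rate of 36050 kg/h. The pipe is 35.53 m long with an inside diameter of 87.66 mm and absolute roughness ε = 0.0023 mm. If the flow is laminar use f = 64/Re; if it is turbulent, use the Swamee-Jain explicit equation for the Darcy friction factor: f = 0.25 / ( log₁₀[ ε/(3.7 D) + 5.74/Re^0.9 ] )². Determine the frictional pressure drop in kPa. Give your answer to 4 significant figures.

ΔP ≈ 12.26 kPa

ṁ = 36050 kg/h = 36050/3600 = 10.01 kg/s.
A = πD²/4 = π(0.08766)²/4 = 0.006035 m²; mean velocity V = ṁ/(ρA) = 10.01/(788.1 · 0.006035) = 2.105 m/s.
Reynolds number Re = ρVD/μ = 788.1 · 2.105 · 0.08766 / 0.00119 = 1.222e+05.
Re > 4000 → turbulent. Relative roughness ε/D = 2.3e-06/0.08766 = 2.62e-05. Swamee-Jain: f = 0.25/(log₁₀[2.62e-05/3.7 + 5.74/1.222e+05^0.9])² = 0.25/(log₁₀[7.09e-06 + 0.000152])² = 0.25/(-3.8)² = 0.01732.
Darcy-Weisbach: ΔP = f(L/D)(ρV²/2) = 0.01732·(35.53/0.08766)·(788.1·2.105²/2) = 0.01732·405.3·1747 = 1.226e+04 Pa.
ΔP = 1.226e+04 Pa = 12.26 kPa.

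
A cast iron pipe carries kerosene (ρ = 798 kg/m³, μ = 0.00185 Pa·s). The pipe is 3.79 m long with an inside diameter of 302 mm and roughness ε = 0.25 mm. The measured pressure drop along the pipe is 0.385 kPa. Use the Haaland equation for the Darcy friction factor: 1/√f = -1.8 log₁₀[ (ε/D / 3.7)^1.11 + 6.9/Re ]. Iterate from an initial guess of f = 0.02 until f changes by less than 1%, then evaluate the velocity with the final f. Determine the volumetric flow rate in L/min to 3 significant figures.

Rearranging Darcy-Weisbach: V = √(2·ΔP·D/(f·L·ρ)). With ε/D = 0.00025/0.302 = 0.000828, iterate starting from f = 0.02:
  f = 0.02 → V = √(2·385·0.302/(0.02·3.79·798)) = 1.961 m/s; Re = ρVD/μ = 2.554e+05; f → 0.01992
Converged (Δf/f < 1%). With the final f = 0.01992: V = √(2·385·0.302/(0.01992·3.79·798)) = 1.965 m/s.
Q = V·A = 1.965·(π/4·0.302²) = 0.1407 m³/s = 8440 L/min.

Q ≈ 8440 L/min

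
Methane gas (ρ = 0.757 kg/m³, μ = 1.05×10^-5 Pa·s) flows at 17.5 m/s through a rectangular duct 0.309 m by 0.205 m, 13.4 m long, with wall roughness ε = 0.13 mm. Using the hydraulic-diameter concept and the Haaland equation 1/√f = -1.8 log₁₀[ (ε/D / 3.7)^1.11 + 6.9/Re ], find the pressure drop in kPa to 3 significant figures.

ΔP ≈ 0.115 kPa

Hydraulic diameter D_h = 4A/P = 4·(0.309·0.205)/(2·(0.309+0.205)) = 0.2534/1.028 = 0.2465 m.
Re = ρVD_h/μ = 0.757·17.5·0.2465/1.05e-05 = 3.11e+05.
ε/D_h = 0.00013/0.2465 = 0.000527; Haaland gives 1/√f = -1.8 log₁₀[5.38e-05+2.22e-05] = 7.415, so f = 0.01819.
ΔP = f(L/D_h)(ρV²/2) = 0.01819·13.4/0.2465·115.9 = 114.6 Pa.
ΔP = 0.115 kPa.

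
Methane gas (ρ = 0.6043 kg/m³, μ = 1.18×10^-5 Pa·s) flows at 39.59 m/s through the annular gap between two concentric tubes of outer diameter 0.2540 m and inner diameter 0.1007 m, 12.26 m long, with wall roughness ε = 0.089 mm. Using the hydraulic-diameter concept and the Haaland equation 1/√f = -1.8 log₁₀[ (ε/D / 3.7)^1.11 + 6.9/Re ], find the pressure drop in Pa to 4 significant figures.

Hydraulic diameter D_h = 4A/P = D_o - D_i = 0.254 - 0.1007 = 0.1533 m.
Re = ρVD_h/μ = 0.6043·39.59·0.1533/1.18e-05 = 3.108e+05.
ε/D_h = 8.9e-05/0.1533 = 0.000581; Haaland gives 1/√f = -1.8 log₁₀[5.99e-05+2.22e-05] = 7.355, so f = 0.01849.
ΔP = f(L/D_h)(ρV²/2) = 0.01849·12.26/0.1533·473.6 = 700.2 Pa.

ΔP ≈ 700.2 Pa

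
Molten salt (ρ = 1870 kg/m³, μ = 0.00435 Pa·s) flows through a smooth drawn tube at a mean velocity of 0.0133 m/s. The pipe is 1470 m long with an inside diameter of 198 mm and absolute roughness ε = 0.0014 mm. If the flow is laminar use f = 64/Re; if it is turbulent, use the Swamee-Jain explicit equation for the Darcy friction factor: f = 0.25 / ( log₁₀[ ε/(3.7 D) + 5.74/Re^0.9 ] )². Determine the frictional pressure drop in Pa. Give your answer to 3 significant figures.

Reynolds number Re = ρVD/μ = 1870 · 0.0133 · 0.198 / 0.00435 = 1132.
Re < 2300 → laminar flow, so f = 64/Re = 64/1132 = 0.05653 (the turbulent correlation is not needed).
Darcy-Weisbach: ΔP = f(L/D)(ρV²/2) = 0.05653·(1470/0.198)·(1870·0.0133²/2) = 0.05653·7424·0.1654 = 69.42 Pa.

ΔP ≈ 69.4 Pa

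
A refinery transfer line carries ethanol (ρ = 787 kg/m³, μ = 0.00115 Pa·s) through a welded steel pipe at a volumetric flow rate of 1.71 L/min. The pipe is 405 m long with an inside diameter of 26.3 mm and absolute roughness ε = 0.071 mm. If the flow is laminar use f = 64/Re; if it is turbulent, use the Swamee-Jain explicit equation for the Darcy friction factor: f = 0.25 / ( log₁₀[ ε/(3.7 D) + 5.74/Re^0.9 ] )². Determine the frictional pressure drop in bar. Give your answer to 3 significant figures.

ΔP ≈ 0.0113 bar

Q = 1.71 L/min = 1.71/60000 = 2.85e-05 m³/s.
Cross-sectional area A = πD²/4 = π(0.0263)²/4 = 0.0005433 m²; mean velocity V = Q/A = 2.85e-05/0.0005433 = 0.05246 m/s.
Reynolds number Re = ρVD/μ = 787 · 0.05246 · 0.0263 / 0.00115 = 944.2.
Re < 2300 → laminar flow, so f = 64/Re = 64/944.2 = 0.06778 (the turbulent correlation is not needed).
Darcy-Weisbach: ΔP = f(L/D)(ρV²/2) = 0.06778·(405/0.0263)·(787·0.05246²/2) = 0.06778·1.54e+04·1.083 = 1130 Pa.
ΔP = 1130 Pa = 0.0113 bar.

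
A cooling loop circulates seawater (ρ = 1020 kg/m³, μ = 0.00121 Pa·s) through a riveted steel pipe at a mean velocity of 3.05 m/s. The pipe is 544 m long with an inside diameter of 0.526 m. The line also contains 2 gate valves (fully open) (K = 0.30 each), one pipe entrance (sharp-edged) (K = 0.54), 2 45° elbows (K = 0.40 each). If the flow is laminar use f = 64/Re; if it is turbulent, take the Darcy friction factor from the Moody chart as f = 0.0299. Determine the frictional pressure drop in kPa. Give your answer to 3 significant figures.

Reynolds number Re = ρVD/μ = 1020 · 3.05 · 0.526 / 0.00121 = 1.352e+06.
Re > 4000 → turbulent; use the Moody-chart value f = 0.0299.
Total minor-loss coefficient ΣK = 2·0.3 + 1·0.54 + 2·0.4 = 1.94.
ΔP = [f·L/D + ΣK]·(ρV²/2) = [0.0299·544/0.526 + 1.94]·(1020·3.05²/2) = [30.92 + 1.94]·4744 = 1.559e+05 Pa.
ΔP = 1.559e+05 Pa = 156 kPa.

ΔP ≈ 156 kPa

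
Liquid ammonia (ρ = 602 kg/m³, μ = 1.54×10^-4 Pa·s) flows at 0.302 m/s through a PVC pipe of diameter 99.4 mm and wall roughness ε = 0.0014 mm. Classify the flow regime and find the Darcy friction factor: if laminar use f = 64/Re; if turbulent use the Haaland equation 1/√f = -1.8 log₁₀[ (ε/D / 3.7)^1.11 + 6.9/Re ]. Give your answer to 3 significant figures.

Re = ρVD/μ = 602·0.302·0.0994/0.000154 = 1.173e+05.
Re > 4000 → turbulent. ε/D = 1.4e-06/0.0994 = 1.41e-05; Haaland: 1/√f = -1.8 log₁₀[9.65e-07 + 5.88e-05] = 7.602, so f = 0.0173.

f ≈ 0.0173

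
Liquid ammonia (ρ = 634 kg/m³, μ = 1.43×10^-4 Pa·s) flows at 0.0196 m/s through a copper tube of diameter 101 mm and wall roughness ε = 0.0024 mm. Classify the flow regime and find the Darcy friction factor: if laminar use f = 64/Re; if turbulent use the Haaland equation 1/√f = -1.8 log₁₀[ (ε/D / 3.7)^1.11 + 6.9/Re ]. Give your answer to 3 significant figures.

f ≈ 0.0320

Re = ρVD/μ = 634·0.0196·0.101/0.000143 = 8777.
Re > 4000 → turbulent. ε/D = 2.4e-06/0.101 = 2.38e-05; Haaland: 1/√f = -1.8 log₁₀[1.72e-06 + 0.000786] = 5.586, so f = 0.03204.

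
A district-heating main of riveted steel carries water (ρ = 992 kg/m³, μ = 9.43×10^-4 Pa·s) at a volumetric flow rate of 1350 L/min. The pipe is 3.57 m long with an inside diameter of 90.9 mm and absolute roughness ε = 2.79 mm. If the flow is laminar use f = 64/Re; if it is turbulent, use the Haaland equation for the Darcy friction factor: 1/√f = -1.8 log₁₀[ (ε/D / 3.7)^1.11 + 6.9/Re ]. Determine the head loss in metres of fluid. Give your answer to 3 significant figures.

h_f ≈ 1.39 m

Q = 1350 L/min = 1350/60000 = 0.0225 m³/s.
Cross-sectional area A = πD²/4 = π(0.0909)²/4 = 0.00649 m²; mean velocity V = Q/A = 0.0225/0.00649 = 3.467 m/s.
Reynolds number Re = ρVD/μ = 992 · 3.467 · 0.0909 / 0.000943 = 3.315e+05.
Re > 4000 → turbulent. Relative roughness ε/D = 0.00279/0.0909 = 0.0307. Haaland: 1/√f = -1.8 log₁₀[(0.0307/3.7)^1.11 + 6.9/3.315e+05] = -1.8 log₁₀[0.0049 + 2.08e-05] = 4.155, so f = 0.05793.
Darcy-Weisbach: ΔP = f(L/D)(ρV²/2) = 0.05793·(3.57/0.0909)·(992·3.467²/2) = 0.05793·39.27·5962 = 1.356e+04 Pa.
Head loss h_f = ΔP/(ρg) = 1.356e+04/(992·9.81) = 1.39 m.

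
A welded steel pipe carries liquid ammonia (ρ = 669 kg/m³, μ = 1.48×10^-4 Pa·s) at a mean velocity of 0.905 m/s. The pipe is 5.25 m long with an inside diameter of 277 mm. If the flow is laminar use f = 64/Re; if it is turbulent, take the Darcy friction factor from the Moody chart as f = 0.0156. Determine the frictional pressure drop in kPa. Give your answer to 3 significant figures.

ΔP ≈ 0.0810 kPa

Reynolds number Re = ρVD/μ = 669 · 0.905 · 0.277 / 0.000148 = 1.133e+06.
Re > 4000 → turbulent; use the Moody-chart value f = 0.0156.
Darcy-Weisbach: ΔP = f(L/D)(ρV²/2) = 0.0156·(5.25/0.277)·(669·0.905²/2) = 0.0156·18.95·274 = 81 Pa.
ΔP = 81 Pa = 0.0810 kPa.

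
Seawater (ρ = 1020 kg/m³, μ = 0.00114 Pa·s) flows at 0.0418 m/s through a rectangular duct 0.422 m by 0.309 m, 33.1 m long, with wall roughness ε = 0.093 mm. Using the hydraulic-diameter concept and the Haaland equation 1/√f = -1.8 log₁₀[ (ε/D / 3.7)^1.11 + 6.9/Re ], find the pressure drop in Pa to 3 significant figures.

Hydraulic diameter D_h = 4A/P = 4·(0.422·0.309)/(2·(0.422+0.309)) = 0.5216/1.462 = 0.3568 m.
Re = ρVD_h/μ = 1020·0.0418·0.3568/0.00114 = 1.334e+04.
ε/D_h = 9.3e-05/0.3568 = 0.000261; Haaland gives 1/√f = -1.8 log₁₀[2.46e-05+0.000517] = 5.879, so f = 0.02893.
ΔP = f(L/D_h)(ρV²/2) = 0.02893·33.1/0.3568·0.8911 = 2.392 Pa.

ΔP ≈ 2.39 Pa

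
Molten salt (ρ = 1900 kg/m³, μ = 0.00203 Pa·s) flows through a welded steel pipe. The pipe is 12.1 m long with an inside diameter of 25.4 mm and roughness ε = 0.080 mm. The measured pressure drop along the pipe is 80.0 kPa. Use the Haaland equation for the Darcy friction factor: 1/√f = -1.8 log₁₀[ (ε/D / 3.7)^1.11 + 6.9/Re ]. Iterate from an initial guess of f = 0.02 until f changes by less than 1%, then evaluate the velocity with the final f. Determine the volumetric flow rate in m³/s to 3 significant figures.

Q ≈ 0.00126 m³/s

Rearranging Darcy-Weisbach: V = √(2·ΔP·D/(f·L·ρ)). With ε/D = 8e-05/0.0254 = 0.00315, iterate starting from f = 0.02:
  f = 0.02 → V = √(2·8e+04·0.0254/(0.02·12.1·1900)) = 2.973 m/s; Re = ρVD/μ = 7.068e+04; f → 0.02816
  f = 0.02816 → V = 2.506 m/s; Re = 5.957e+04; f → 0.02843
Converged (Δf/f < 1%). With the final f = 0.02843: V = √(2·8e+04·0.0254/(0.02843·12.1·1900)) = 2.494 m/s.
Q = V·A = 2.494·(π/4·0.0254²) = 0.001264 m³/s = 0.00126 m³/s.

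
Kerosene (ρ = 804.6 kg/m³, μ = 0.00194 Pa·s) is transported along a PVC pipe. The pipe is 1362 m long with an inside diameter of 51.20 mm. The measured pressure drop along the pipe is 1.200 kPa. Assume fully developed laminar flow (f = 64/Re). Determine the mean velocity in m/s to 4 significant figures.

For laminar flow, f = 64/Re with Re = ρVD/μ, so Darcy-Weisbach reduces to ΔP = 32μLV/D². Solving for V: V = ΔP·D²/(32μL) = 1200·(0.0512)²/(32·0.00194·1362) = 0.0372 m/s.
Check: Re = ρVD/μ = 804.6·0.0372·0.0512/0.00194 = 790 < 2300, so the laminar assumption holds.

V ≈ 0.03720 m/s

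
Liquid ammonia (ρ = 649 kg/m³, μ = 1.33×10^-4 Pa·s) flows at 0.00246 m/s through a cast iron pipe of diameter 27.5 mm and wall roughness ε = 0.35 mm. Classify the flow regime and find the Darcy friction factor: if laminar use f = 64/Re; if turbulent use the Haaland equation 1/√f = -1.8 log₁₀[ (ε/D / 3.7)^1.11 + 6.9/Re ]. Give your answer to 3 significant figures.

f ≈ 0.194

Re = ρVD/μ = 649·0.00246·0.0275/0.000133 = 330.1.
Re < 2300 → laminar, so f = 64/Re = 0.1939 (roughness is irrelevant in laminar flow).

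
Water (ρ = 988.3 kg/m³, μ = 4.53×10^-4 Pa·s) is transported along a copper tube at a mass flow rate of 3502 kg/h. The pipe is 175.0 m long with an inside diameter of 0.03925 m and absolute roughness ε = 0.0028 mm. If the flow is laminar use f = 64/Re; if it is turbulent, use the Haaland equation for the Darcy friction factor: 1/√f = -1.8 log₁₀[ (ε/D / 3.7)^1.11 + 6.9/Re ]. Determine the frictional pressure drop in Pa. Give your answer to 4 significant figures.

ΔP ≈ 28420 Pa

ṁ = 3502 kg/h = 3502/3600 = 0.9728 kg/s.
A = πD²/4 = π(0.03925)²/4 = 0.00121 m²; mean velocity V = ṁ/(ρA) = 0.9728/(988.3 · 0.00121) = 0.8135 m/s.
Reynolds number Re = ρVD/μ = 988.3 · 0.8135 · 0.03925 / 0.000453 = 6.966e+04.
Re > 4000 → turbulent. Relative roughness ε/D = 2.8e-06/0.03925 = 7.13e-05. Haaland: 1/√f = -1.8 log₁₀[(7.13e-05/3.7)^1.11 + 6.9/6.966e+04] = -1.8 log₁₀[5.84e-06 + 9.91e-05] = 7.163, so f = 0.01949.
Darcy-Weisbach: ΔP = f(L/D)(ρV²/2) = 0.01949·(175/0.03925)·(988.3·0.8135²/2) = 0.01949·4459·327 = 2.842e+04 Pa.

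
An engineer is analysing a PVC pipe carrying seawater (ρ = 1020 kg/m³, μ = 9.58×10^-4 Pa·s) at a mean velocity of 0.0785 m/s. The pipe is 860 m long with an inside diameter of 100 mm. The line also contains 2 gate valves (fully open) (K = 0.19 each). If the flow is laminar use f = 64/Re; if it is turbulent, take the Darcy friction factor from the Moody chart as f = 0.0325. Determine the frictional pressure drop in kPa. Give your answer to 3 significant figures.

ΔP ≈ 0.880 kPa

Reynolds number Re = ρVD/μ = 1020 · 0.0785 · 0.1 / 0.000958 = 8358.
Re > 4000 → turbulent; use the Moody-chart value f = 0.0325.
Total minor-loss coefficient ΣK = 2·0.19 = 0.38.
ΔP = [f·L/D + ΣK]·(ρV²/2) = [0.0325·860/0.1 + 0.38]·(1020·0.0785²/2) = [279.5 + 0.38]·3.143 = 879.6 Pa.
ΔP = 879.6 Pa = 0.880 kPa.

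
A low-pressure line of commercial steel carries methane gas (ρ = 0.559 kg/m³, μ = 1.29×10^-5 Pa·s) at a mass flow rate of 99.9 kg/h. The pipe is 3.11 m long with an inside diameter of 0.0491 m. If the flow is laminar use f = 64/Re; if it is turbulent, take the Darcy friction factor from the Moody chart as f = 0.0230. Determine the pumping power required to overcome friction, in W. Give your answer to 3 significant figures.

ṁ = 99.9 kg/h = 99.9/3600 = 0.02775 kg/s.
A = πD²/4 = π(0.0491)²/4 = 0.001893 m²; mean velocity V = ṁ/(ρA) = 0.02775/(0.559 · 0.001893) = 26.22 m/s.
Reynolds number Re = ρVD/μ = 0.559 · 26.22 · 0.0491 / 1.29e-05 = 5.578e+04.
Re > 4000 → turbulent; use the Moody-chart value f = 0.0230.
Darcy-Weisbach: ΔP = f(L/D)(ρV²/2) = 0.023·(3.11/0.0491)·(0.559·26.22²/2) = 0.023·63.34·192.1 = 279.9 Pa.
Q = ṁ/ρ = 0.02775/0.559 = 0.04964 m³/s.
Pumping power P = QΔP = 0.04964·279.9 = 13.89 W = 13.9 W.

P ≈ 13.9 W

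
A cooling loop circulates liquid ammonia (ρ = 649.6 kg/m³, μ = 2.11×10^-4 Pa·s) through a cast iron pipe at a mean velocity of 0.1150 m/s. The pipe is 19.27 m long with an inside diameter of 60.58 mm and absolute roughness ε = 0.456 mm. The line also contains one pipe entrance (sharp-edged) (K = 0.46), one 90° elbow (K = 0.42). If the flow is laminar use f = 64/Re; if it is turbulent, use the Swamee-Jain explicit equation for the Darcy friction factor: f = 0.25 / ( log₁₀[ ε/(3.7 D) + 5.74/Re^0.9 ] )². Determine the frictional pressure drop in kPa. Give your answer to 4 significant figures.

Reynolds number Re = ρVD/μ = 649.6 · 0.115 · 0.06058 / 0.000211 = 2.145e+04.
Re > 4000 → turbulent. Relative roughness ε/D = 0.000456/0.06058 = 0.00753. Swamee-Jain: f = 0.25/(log₁₀[0.00753/3.7 + 5.74/2.145e+04^0.9])² = 0.25/(log₁₀[0.00203 + 0.000726])² = 0.25/(-2.559)² = 0.03817.
Total minor-loss coefficient ΣK = 1·0.46 + 1·0.42 = 0.88.
ΔP = [f·L/D + ΣK]·(ρV²/2) = [0.03817·19.27/0.06058 + 0.88]·(649.6·0.115²/2) = [12.14 + 0.88]·4.295 = 55.94 Pa.
ΔP = 55.94 Pa = 0.05594 kPa.

ΔP ≈ 0.05594 kPa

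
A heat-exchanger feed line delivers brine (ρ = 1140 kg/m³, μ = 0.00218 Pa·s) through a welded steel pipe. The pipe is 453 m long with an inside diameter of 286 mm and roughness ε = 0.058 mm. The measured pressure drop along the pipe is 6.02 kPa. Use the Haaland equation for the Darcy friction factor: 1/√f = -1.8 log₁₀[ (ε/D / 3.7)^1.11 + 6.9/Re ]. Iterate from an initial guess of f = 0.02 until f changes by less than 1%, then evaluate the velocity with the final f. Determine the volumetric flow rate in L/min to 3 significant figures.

Rearranging Darcy-Weisbach: V = √(2·ΔP·D/(f·L·ρ)). With ε/D = 5.8e-05/0.286 = 0.000203, iterate starting from f = 0.02:
  f = 0.02 → V = √(2·6020·0.286/(0.02·453·1140)) = 0.5774 m/s; Re = ρVD/μ = 8.636e+04; f → 0.01923
  f = 0.01923 → V = 0.5889 m/s; Re = 8.807e+04; f → 0.01916
Converged (Δf/f < 1%). With the final f = 0.01916: V = √(2·6020·0.286/(0.01916·453·1140)) = 0.5899 m/s.
Q = V·A = 0.5899·(π/4·0.286²) = 0.0379 m³/s = 2270 L/min.

Q ≈ 2270 L/min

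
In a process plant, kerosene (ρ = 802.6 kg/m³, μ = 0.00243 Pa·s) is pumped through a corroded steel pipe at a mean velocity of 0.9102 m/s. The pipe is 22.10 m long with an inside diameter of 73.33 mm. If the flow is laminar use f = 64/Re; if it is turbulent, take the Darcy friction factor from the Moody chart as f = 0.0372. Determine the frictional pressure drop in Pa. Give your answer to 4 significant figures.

Reynolds number Re = ρVD/μ = 802.6 · 0.9102 · 0.07333 / 0.00243 = 2.205e+04.
Re > 4000 → turbulent; use the Moody-chart value f = 0.0372.
Darcy-Weisbach: ΔP = f(L/D)(ρV²/2) = 0.0372·(22.1/0.07333)·(802.6·0.9102²/2) = 0.0372·301.4·332.5 = 3727 Pa.

ΔP ≈ 3727 Pa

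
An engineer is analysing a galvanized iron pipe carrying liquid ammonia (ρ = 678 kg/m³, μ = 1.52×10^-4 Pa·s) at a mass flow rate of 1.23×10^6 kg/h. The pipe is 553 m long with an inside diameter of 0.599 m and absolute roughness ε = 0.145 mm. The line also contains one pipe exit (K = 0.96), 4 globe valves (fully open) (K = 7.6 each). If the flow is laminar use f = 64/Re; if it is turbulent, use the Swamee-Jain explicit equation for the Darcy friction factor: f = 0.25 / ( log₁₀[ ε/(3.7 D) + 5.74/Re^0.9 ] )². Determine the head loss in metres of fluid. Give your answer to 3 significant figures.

h_f ≈ 7.30 m

ṁ = 1.23×10^6 kg/h = 1.23×10^6/3600 = 341.7 kg/s.
A = πD²/4 = π(0.599)²/4 = 0.2818 m²; mean velocity V = ṁ/(ρA) = 341.7/(678 · 0.2818) = 1.788 m/s.
Reynolds number Re = ρVD/μ = 678 · 1.788 · 0.599 / 0.000152 = 4.778e+06.
Re > 4000 → turbulent. Relative roughness ε/D = 0.000145/0.599 = 0.000242. Swamee-Jain: f = 0.25/(log₁₀[0.000242/3.7 + 5.74/4.778e+06^0.9])² = 0.25/(log₁₀[6.54e-05 + 5.59e-06])² = 0.25/(-4.149)² = 0.01453.
Total minor-loss coefficient ΣK = 1·0.96 + 4·7.6 = 31.4.
ΔP = [f·L/D + ΣK]·(ρV²/2) = [0.01453·553/0.599 + 31.4]·(678·1.788²/2) = [13.41 + 31.4]·1084 = 4.853e+04 Pa.
Head loss h_f = ΔP/(ρg) = 4.853e+04/(678·9.81) = 7.30 m.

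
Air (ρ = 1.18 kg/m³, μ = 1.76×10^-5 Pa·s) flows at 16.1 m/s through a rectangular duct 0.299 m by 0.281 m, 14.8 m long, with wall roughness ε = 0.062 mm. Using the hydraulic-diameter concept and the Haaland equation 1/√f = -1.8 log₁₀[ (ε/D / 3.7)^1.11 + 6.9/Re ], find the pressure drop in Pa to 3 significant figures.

ΔP ≈ 126 Pa

Hydraulic diameter D_h = 4A/P = 4·(0.299·0.281)/(2·(0.299+0.281)) = 0.3361/1.16 = 0.2897 m.
Re = ρVD_h/μ = 1.18·16.1·0.2897/1.76e-05 = 3.127e+05.
ε/D_h = 6.2e-05/0.2897 = 0.000214; Haaland gives 1/√f = -1.8 log₁₀[1.98e-05+2.21e-05] = 7.881, so f = 0.0161.
ΔP = f(L/D_h)(ρV²/2) = 0.0161·14.8/0.2897·152.9 = 125.8 Pa.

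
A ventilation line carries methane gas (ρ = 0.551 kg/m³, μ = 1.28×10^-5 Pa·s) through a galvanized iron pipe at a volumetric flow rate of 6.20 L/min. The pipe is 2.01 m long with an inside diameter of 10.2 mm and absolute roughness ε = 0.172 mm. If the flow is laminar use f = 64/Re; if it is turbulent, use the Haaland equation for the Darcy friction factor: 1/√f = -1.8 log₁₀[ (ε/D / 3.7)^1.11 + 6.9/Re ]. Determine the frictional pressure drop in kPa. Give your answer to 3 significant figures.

ΔP ≈ 0.0100 kPa

Q = 6.20 L/min = 6.20/60000 = 0.0001033 m³/s.
Cross-sectional area A = πD²/4 = π(0.0102)²/4 = 8.171e-05 m²; mean velocity V = Q/A = 0.0001033/8.171e-05 = 1.265 m/s.
Reynolds number Re = ρVD/μ = 0.551 · 1.265 · 0.0102 / 1.28e-05 = 555.3.
Re < 2300 → laminar flow, so f = 64/Re = 64/555.3 = 0.1153 (the turbulent correlation is not needed).
Darcy-Weisbach: ΔP = f(L/D)(ρV²/2) = 0.1153·(2.01/0.0102)·(0.551·1.265²/2) = 0.1153·197.1·0.4406 = 10.01 Pa.
ΔP = 10.01 Pa = 0.0100 kPa.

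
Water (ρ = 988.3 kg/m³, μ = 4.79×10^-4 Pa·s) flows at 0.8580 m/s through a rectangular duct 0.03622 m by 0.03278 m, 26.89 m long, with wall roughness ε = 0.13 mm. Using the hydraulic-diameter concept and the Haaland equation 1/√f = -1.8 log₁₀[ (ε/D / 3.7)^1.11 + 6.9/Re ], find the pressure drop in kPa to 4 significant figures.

Hydraulic diameter D_h = 4A/P = 4·(0.03622·0.03278)/(2·(0.03622+0.03278)) = 0.004749/0.138 = 0.03441 m.
Re = ρVD_h/μ = 988.3·0.858·0.03441/0.000479 = 6.092e+04.
ε/D_h = 0.00013/0.03441 = 0.00378; Haaland gives 1/√f = -1.8 log₁₀[0.000479+0.000113] = 5.81, so f = 0.02962.
ΔP = f(L/D_h)(ρV²/2) = 0.02962·26.89/0.03441·363.8 = 8420 Pa.
ΔP = 8.420 kPa.

ΔP ≈ 8.420 kPa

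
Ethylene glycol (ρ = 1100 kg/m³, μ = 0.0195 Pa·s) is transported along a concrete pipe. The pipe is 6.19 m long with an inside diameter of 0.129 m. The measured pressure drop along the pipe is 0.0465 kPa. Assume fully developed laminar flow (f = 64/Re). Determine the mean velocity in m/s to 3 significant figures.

V ≈ 0.200 m/s

For laminar flow, f = 64/Re with Re = ρVD/μ, so Darcy-Weisbach reduces to ΔP = 32μLV/D². Solving for V: V = ΔP·D²/(32μL) = 46.5·(0.129)²/(32·0.0195·6.19) = 0.2003 m/s.
Check: Re = ρVD/μ = 1100·0.2003·0.129/0.0195 = 1458 < 2300, so the laminar assumption holds.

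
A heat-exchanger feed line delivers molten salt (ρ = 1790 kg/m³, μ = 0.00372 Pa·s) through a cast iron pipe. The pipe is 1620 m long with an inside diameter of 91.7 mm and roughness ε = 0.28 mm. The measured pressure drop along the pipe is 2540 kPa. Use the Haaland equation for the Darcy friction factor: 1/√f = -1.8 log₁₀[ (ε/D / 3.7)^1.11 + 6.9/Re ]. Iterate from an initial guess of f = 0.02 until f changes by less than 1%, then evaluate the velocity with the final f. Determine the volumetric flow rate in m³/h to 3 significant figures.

Q ≈ 57.5 m³/h

Rearranging Darcy-Weisbach: V = √(2·ΔP·D/(f·L·ρ)). With ε/D = 0.00028/0.0917 = 0.00305, iterate starting from f = 0.02:
  f = 0.02 → V = √(2·2.54e+06·0.0917/(0.02·1620·1790)) = 2.834 m/s; Re = ρVD/μ = 1.251e+05; f → 0.02728
  f = 0.02728 → V = 2.427 m/s; Re = 1.071e+05; f → 0.02743
Converged (Δf/f < 1%). With the final f = 0.02743: V = √(2·2.54e+06·0.0917/(0.02743·1620·1790)) = 2.42 m/s.
Q = V·A = 2.42·(π/4·0.0917²) = 0.01598 m³/s = 57.5 m³/h.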